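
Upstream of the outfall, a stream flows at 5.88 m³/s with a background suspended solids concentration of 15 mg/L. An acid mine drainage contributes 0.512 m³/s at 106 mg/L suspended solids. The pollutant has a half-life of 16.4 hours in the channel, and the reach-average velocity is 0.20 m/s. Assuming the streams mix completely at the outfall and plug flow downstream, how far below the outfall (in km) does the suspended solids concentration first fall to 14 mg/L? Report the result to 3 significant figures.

Conservation of mass: C = (5.880·15.00 + 0.5120·106.0) / 6.392 = 142.5/6.392 = 22.29 mg/L.
Half-life 16.4 h → k = ln 2 / 16.4 = 0.04227 h⁻¹ = 1.014 d⁻¹.
Set 22.29·exp(−k·t) = 14 → t = ln(22.29/14)/k = 39610 s = 11.00 h.
Distance = v·t = 0.20·39610 = 7922 m = 7.922 km.

7.92 km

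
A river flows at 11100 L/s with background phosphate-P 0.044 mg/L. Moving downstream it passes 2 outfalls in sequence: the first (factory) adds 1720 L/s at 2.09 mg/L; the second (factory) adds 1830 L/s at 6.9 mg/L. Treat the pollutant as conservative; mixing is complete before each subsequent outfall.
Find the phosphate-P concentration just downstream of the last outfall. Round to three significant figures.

Below outfall 1: Q → 12820 L/s, C = (11100·0.04400 + 1720·2.090)/12820 = 0.3185 mg/L.
Below outfall 2: Q → 14650 L/s, C = (12820·0.3185 + 1830·6.900)/14650 = 1.141 mg/L.

1.14 mg/L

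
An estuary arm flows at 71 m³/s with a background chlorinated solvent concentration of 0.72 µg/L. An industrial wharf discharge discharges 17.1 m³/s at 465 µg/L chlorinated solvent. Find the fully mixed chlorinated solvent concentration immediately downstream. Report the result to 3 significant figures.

90.8 µg/L

After mixing, C = (71.00·0.7200 + 17.10·465.0) / 88.10 = 8003/88.10 = 90.84 µg/L.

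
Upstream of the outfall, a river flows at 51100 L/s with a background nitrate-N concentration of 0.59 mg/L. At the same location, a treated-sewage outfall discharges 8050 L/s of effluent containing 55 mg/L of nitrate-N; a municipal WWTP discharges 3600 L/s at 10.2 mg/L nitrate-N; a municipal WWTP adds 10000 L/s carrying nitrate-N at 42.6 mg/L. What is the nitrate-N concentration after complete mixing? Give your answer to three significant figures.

Flow-weighted average: C = (51100·0.5900 + 8050·55.00 + 3600·10.20 + 10000·42.60) / 72750 = 935600/72750 = 12.86 mg/L.

12.9 mg/L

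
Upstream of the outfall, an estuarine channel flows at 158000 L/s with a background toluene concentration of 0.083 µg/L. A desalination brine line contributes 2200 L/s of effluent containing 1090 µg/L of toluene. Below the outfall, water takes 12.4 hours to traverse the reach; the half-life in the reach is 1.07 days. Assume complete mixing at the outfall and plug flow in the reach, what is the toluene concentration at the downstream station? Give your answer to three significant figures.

Flow-weighted average: C = (158000·0.08300 + 2200·1090) / 160200 = 2411000/160200 = 15.05 µg/L.
Half-life 1.07 d → k = ln 2 / 1.07 = 0.6478 d⁻¹.
After decay, C = 15.05 × e^(−kt) = 15.05 × 0.7156 = 10.77 µg/L.

10.8 µg/L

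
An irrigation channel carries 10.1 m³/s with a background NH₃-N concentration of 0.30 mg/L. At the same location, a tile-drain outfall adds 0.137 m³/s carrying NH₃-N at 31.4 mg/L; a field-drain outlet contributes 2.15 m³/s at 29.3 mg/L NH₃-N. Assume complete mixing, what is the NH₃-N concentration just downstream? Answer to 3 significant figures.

Mass balance: C = (10.10·0.3000 + 0.1370·31.40 + 2.150·29.30) / 12.39 = 70.33/12.39 = 5.677 mg/L.

5.68 mg/L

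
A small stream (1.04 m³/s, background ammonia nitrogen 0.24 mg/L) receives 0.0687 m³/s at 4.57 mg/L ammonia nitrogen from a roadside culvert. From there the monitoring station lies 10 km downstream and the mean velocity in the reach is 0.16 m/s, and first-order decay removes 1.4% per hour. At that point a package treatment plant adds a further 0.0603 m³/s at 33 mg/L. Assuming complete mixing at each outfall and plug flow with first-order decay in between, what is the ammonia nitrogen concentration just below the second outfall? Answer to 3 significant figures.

2.08 mg/L

Conservation of mass: C = (1.040·0.2400 + 0.06870·4.570) / 1.109 = 0.5636/1.109 = 0.5083 mg/L; combined flow 1.109 m³/s.
Travel time t = 10·1000 / 0.16 = 62500 s = 17.36 h.
1.4%/h lost → k = −ln(1 − 0.014) = 0.01410 h⁻¹.
After decay, C = 0.5083 × e^(−kt) = 0.5083 × 0.7829 = 0.3979 mg/L.
At the second outfall, C = (1.109·0.3979 + 0.06030·33.00) / (1.109 + 0.06030) = 2.080 mg/L.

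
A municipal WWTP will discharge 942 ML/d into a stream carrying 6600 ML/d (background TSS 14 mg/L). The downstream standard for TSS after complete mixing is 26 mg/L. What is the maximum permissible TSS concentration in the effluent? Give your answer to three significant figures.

110 mg/L

At the limit, (Qr·Cr + Qe·Cₑ)/(Qr + Qe) = 26:
Cₑ = (7542·26 − 6600·14.00) / 942.0 = 110.1 mg/L.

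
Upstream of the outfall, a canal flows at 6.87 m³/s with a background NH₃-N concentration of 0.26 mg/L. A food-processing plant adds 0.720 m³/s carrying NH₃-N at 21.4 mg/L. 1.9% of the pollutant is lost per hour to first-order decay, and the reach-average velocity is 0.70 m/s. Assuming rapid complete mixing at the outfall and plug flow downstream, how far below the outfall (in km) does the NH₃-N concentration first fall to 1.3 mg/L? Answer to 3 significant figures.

73.0 km

Mixed concentration C = ΣQC/ΣQ = (6.870·0.2600 + 0.7200·21.40) / 7.590 = 17.19/7.590 = 2.265 mg/L.
1.9%/h lost → k = −ln(1 − 0.019) = 0.01918 h⁻¹.
Set 2.265·exp(−k·t) = 1.3 → t = ln(2.265/1.3)/k = 104200 s = 28.95 h.
Distance = v·t = 0.70·104200 = 72960 m = 72.96 km.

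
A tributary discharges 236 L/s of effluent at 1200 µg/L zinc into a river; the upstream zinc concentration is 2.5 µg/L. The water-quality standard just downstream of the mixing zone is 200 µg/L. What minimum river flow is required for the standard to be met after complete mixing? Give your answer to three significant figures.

1190 L/s

Set C_mix = 200: (Q·2.500 + 236.0·1200) / (Q + 236.0) = 200
→ Q = 236.0·(1200 − 200)/(200 − 2.500) = 1195 L/s.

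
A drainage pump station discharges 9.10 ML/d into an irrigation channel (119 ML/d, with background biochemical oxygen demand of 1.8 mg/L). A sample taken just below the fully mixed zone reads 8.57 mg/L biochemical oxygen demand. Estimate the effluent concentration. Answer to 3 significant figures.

97.1 mg/L

Mass balance: 119.0·1.800 + 9.100·Cₑ = 128.1·8.570
→ Cₑ = (128.1·8.570 − 119.0·1.800) / 9.100 = 97.10 mg/L.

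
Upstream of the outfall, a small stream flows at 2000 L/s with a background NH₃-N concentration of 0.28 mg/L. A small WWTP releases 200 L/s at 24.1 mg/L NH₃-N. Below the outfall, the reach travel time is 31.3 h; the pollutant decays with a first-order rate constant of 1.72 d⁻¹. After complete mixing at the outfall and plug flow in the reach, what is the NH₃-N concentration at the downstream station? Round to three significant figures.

Flow-weighted average: C = (2000·0.2800 + 200.0·24.10) / 2200 = 5380/2200 = 2.445 mg/L.
First-order decay: C = 2.445·exp(−k·t) = 2.445·0.1061 = 0.2595 mg/L.

0.260 mg/L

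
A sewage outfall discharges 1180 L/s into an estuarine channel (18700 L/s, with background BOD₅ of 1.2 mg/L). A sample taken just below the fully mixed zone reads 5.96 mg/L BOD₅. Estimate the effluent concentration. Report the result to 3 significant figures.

81.4 mg/L

Mass balance: 18700·1.200 + 1180·Cₑ = 19880·5.960
→ Cₑ = (19880·5.960 − 18700·1.200) / 1180 = 81.39 mg/L.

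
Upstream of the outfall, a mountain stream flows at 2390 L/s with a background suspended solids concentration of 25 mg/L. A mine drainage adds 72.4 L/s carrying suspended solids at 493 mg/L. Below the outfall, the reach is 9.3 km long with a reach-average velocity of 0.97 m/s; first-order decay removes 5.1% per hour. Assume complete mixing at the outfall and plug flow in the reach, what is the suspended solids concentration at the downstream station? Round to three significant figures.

33.7 mg/L

Mass balance: C = (2390·25.00 + 72.40·493.0) / 2462 = 95440/2462 = 38.76 mg/L.
Travel time t = 9.3·1000 / 0.97 = 9588 s = 2.663 h.
5.1%/h lost → k = −ln(1 − 0.051) = 0.05235 h⁻¹.
Applying C = C₀e^(−kt): 38.76 × 0.8699 = 33.72 mg/L.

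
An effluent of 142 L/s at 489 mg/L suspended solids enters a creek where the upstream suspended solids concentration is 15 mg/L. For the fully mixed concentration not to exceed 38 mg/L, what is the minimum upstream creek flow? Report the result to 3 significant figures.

Set C_mix = 38: (Q·15.00 + 142.0·489.0) / (Q + 142.0) = 38
→ Q = 142.0·(489.0 − 38)/(38 − 15.00) = 2784 L/s.

2780 L/s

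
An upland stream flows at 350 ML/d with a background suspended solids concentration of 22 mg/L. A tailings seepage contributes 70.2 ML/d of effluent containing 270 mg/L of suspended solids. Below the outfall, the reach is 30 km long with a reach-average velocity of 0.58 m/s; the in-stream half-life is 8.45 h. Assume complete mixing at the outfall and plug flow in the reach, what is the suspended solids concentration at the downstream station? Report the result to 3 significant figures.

19.5 mg/L

Conservation of mass: C = (350.0·22.00 + 70.20·270.0) / 420.2 = 26650/420.2 = 63.43 mg/L.
Travel time t = 30·1000 / 0.58 = 51720 s = 14.37 h.
Half-life 8.45 h → k = ln 2 / 8.45 = 0.08203 h⁻¹ = 1.969 d⁻¹.
After decay, C = 63.43 × e^(−kt) = 63.43 × 0.3077 = 19.52 mg/L.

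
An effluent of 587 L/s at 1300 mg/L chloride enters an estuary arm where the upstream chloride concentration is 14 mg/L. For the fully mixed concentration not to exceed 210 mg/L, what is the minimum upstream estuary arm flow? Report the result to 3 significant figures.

3260 L/s

Set C_mix = 210: (Q·14.00 + 587.0·1300) / (Q + 587.0) = 210
→ Q = 587.0·(1300 − 210)/(210 − 14.00) = 3264 L/s.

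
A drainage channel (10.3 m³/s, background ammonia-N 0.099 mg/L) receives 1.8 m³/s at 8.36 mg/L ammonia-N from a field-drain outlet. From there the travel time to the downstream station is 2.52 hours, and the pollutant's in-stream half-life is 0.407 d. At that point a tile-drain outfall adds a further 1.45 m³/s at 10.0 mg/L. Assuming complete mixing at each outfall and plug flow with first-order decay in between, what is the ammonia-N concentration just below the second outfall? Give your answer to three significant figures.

Mass balance: C = (10.30·0.09900 + 1.800·8.360) / 12.10 = 16.07/12.10 = 1.328 mg/L; combined flow 12.10 m³/s.
Half-life 0.407 d → k = ln 2 / 0.407 = 1.703 d⁻¹.
Applying C = C₀e^(−kt): 1.328 × 0.8363 = 1.110 mg/L.
At the second outfall, C = (12.10·1.110 + 1.450·10.00) / (12.10 + 1.450) = 2.062 mg/L.

2.06 mg/L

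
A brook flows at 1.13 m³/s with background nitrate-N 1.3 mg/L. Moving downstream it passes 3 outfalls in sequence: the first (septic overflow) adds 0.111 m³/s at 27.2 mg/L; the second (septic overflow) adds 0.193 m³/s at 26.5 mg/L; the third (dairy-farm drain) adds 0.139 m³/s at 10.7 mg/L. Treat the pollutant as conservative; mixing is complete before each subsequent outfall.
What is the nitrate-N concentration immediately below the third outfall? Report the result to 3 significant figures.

7.05 mg/L

After outfall 1: Q = 1.130 + 0.1110 = 1.241 m³/s; C = (1.130·1.300 + 0.1110·27.20)/1.241 = 3.617 mg/L.
After outfall 2: Q = 1.241 + 0.1930 = 1.434 m³/s; C = (1.241·3.617 + 0.1930·26.50)/1.434 = 6.696 mg/L.
After outfall 3: Q = 1.434 + 0.1390 = 1.573 m³/s; C = (1.434·6.696 + 0.1390·10.70)/1.573 = 7.050 mg/L.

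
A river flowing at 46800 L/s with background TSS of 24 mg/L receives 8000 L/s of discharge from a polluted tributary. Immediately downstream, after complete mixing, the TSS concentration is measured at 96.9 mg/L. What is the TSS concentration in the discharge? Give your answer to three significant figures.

Mass balance: 46800·24.00 + 8000·Cₑ = 54800·96.90
→ Cₑ = (54800·96.90 − 46800·24.00) / 8000 = 523.4 mg/L.

523 mg/L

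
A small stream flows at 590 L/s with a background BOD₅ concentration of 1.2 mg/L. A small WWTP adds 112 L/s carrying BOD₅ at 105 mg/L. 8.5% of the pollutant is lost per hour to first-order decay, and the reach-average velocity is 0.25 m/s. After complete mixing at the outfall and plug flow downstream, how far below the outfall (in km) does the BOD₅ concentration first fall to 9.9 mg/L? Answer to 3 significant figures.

Conservation of mass: C = (590.0·1.200 + 112.0·105.0) / 702.0 = 12470/702.0 = 17.76 mg/L.
8.5%/h lost → k = −ln(1 − 0.085) = 0.08883 h⁻¹.
Set 17.76·exp(−k·t) = 9.9 → t = ln(17.76/9.9)/k = 23690 s = 6.579 h.
Distance = v·t = 0.25·23690 = 5921 m = 5.921 km.

5.92 km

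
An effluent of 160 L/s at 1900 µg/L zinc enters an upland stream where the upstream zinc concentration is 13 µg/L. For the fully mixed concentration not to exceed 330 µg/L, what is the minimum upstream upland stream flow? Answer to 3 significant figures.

792 L/s

Set C_mix = 330: (Q·13.00 + 160.0·1900) / (Q + 160.0) = 330
→ Q = 160.0·(1900 − 330)/(330 − 13.00) = 792.4 L/s.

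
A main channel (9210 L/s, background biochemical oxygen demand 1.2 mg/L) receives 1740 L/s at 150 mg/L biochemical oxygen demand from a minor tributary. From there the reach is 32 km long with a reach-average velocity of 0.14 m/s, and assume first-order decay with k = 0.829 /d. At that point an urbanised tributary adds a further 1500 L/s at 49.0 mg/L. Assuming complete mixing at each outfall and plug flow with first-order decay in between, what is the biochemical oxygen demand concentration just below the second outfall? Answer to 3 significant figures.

8.34 mg/L

After mixing, C = (9210·1.200 + 1740·150.0) / 10950 = 272100/10950 = 24.84 mg/L; combined flow 10950 L/s.
Travel time t = 32·1000 / 0.14 = 228600 s = 63.49 h.
After decay, C = 24.84 × e^(−kt) = 24.84 × 0.1116 = 2.772 mg/L.
At the second outfall, C = (10950·2.772 + 1500·49.00) / (10950 + 1500) = 8.342 mg/L.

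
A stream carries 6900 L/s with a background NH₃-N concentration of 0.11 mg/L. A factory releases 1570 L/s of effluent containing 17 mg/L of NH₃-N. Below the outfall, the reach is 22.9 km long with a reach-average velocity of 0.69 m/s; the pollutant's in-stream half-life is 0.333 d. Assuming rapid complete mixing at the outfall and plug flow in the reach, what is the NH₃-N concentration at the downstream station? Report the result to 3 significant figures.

Mass balance: C = (6900·0.1100 + 1570·17.00) / 8470 = 27450/8470 = 3.241 mg/L.
Travel time t = 22.9·1000 / 0.69 = 33190 s = 9.219 h.
Half-life 0.333 d → k = ln 2 / 0.333 = 2.082 d⁻¹.
Decay over the reach: 3.241·exp(−kt) = 3.241·0.4495 = 1.457 mg/L.

1.46 mg/L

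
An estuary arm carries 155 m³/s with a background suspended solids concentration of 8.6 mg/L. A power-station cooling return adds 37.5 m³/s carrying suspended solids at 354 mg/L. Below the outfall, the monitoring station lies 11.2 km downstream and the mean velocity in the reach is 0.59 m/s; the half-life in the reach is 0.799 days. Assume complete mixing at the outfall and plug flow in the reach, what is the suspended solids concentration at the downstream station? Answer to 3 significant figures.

Mixed concentration C = ΣQC/ΣQ = (155.0·8.600 + 37.50·354.0) / 192.5 = 14610/192.5 = 75.89 mg/L.
Travel time t = 11.2·1000 / 0.59 = 18980 s = 5.273 h.
Half-life 0.799 d → k = ln 2 / 0.799 = 0.8675 d⁻¹.
After decay, C = 75.89 × e^(−kt) = 75.89 × 0.8265 = 62.72 mg/L.

62.7 mg/L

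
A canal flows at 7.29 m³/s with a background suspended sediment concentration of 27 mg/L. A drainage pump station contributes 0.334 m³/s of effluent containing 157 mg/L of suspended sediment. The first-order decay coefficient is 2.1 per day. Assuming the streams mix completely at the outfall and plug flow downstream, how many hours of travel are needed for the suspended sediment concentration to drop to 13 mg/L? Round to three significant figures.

After mixing, C = (7.290·27.00 + 0.3340·157.0) / 7.624 = 249.3/7.624 = 32.70 mg/L.
32.70·exp(−k·t) = 13 → t = ln(32.70/13)/k = 37950 s = 10.54 h.

10.5 h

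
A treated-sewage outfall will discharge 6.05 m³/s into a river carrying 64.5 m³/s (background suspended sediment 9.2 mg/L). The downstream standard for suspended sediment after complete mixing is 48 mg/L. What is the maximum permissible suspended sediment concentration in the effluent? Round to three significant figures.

At the limit, (Qr·Cr + Qe·Cₑ)/(Qr + Qe) = 48:
Cₑ = (70.55·48 − 64.50·9.200) / 6.050 = 461.7 mg/L.

462 mg/L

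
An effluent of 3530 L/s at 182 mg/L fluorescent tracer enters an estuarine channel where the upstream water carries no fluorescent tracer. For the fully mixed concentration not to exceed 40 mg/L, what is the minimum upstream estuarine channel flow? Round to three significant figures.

12500 L/s

Set C_mix = 40: (Q·0 + 3530·182.0) / (Q + 3530) = 40
→ Q = 3530·(182.0 − 40)/(40 − 0) = 12530 L/s.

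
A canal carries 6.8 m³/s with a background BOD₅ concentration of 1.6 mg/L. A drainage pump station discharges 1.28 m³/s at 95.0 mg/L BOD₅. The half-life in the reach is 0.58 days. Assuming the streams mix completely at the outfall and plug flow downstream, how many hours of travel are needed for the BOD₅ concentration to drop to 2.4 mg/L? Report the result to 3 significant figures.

Flow-weighted average: C = (6.800·1.600 + 1.280·95.00) / 8.080 = 132.5/8.080 = 16.40 mg/L.
Half-life 0.58 d → k = ln 2 / 0.58 = 1.195 d⁻¹.
16.40·exp(−k·t) = 2.4 → t = ln(16.40/2.4)/k = 138900 s = 38.59 h.

38.6 h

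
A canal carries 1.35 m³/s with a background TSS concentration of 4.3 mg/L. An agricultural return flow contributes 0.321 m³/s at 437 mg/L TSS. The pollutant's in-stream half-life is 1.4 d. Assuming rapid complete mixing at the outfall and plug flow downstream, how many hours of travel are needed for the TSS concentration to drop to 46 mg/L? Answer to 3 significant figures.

After mixing, C = (1.350·4.300 + 0.3210·437.0) / 1.671 = 146.1/1.671 = 87.42 mg/L.
Half-life 1.4 d → k = ln 2 / 1.4 = 0.4951 d⁻¹.
87.42·exp(−k·t) = 46 → t = ln(87.42/46)/k = 112100 s = 31.13 h.

31.1 h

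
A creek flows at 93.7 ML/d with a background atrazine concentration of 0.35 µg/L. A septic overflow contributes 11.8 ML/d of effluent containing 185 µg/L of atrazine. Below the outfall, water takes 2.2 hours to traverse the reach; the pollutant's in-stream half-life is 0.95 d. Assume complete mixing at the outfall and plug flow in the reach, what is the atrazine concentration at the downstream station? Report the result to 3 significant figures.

Conservation of mass: C = (93.70·0.3500 + 11.80·185.0) / 105.5 = 2216/105.5 = 21.00 µg/L.
Half-life 0.95 d → k = ln 2 / 0.95 = 0.7296 d⁻¹.
Applying C = C₀e^(−kt): 21.00 × 0.9353 = 19.64 µg/L.

19.6 µg/L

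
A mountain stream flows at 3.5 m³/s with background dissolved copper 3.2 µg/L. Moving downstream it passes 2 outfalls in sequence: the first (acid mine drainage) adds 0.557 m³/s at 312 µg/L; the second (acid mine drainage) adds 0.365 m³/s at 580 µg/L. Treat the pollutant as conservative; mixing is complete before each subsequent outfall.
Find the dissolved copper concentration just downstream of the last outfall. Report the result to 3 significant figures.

89.7 µg/L

After outfall 1: Q = 3.500 + 0.5570 = 4.057 m³/s; C = (3.500·3.200 + 0.5570·312.0)/4.057 = 45.60 µg/L.
After outfall 2: Q = 4.057 + 0.3650 = 4.422 m³/s; C = (4.057·45.60 + 0.3650·580.0)/4.422 = 89.71 µg/L.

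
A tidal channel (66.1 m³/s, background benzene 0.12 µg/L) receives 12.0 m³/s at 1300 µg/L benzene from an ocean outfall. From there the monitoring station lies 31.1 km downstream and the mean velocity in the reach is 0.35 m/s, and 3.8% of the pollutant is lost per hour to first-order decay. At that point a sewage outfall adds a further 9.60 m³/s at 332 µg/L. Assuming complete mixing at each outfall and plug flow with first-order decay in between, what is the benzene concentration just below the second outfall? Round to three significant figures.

105 µg/L

Flow-weighted average: C = (66.10·0.1200 + 12.00·1300) / 78.10 = 15610/78.10 = 199.8 µg/L; combined flow 78.10 m³/s.
Travel time t = 31.1·1000 / 0.35 = 88860 s = 24.68 h.
3.8%/h lost → k = −ln(1 − 0.038) = 0.03874 h⁻¹.
Applying C = C₀e^(−kt): 199.8 × 0.3843 = 76.81 µg/L.
Second outfall: C = (78.10·76.81 + 9.600·332.0)/87.70 = 104.7 µg/L.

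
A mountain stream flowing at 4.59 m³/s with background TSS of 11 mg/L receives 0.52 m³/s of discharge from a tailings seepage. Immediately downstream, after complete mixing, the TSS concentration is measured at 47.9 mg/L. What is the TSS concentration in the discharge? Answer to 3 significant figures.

374 mg/L

Mass balance: 4.590·11.00 + 0.5200·Cₑ = 5.110·47.90
→ Cₑ = (5.110·47.90 − 4.590·11.00) / 0.5200 = 373.6 mg/L.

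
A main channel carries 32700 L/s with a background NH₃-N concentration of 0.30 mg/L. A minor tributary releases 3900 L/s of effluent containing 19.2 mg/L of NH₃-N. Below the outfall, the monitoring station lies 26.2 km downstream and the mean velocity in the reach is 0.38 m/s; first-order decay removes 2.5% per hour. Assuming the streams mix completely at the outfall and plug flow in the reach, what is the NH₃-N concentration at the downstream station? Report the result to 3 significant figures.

1.42 mg/L

After mixing, C = (32700·0.3000 + 3900·19.20) / 36600 = 84690/36600 = 2.314 mg/L.
Travel time t = 26.2·1000 / 0.38 = 68950 s = 19.15 h.
2.5%/h lost → k = −ln(1 − 0.025) = 0.02532 h⁻¹.
First-order decay: C = 2.314·exp(−k·t) = 2.314·0.6158 = 1.425 mg/L.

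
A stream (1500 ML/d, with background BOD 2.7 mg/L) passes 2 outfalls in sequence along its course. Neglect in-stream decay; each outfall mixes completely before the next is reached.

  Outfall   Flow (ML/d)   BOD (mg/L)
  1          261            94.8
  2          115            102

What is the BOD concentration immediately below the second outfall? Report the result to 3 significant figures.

21.6 mg/L

Outfall 1: combined Q = 1761 ML/d; C = (1500·2.700 + 261.0·94.80)/1761 = 16.35 mg/L.
Outfall 2: combined Q = 1876 ML/d; C = (1761·16.35 + 115.0·102.0)/1876 = 21.60 mg/L.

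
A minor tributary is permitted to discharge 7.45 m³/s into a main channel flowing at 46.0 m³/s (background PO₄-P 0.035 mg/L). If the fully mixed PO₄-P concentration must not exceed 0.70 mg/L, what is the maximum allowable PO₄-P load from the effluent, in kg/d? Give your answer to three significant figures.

3090 kg/d

Mass balance at the limit: 46.00·0.03500 + 7.450·Cₑ = 53.45·0.70 → Cₑ = 4.806 mg/L.
Load = 7.450 m³/s × 4.806 g/m³ × 86 400 s/d = 3094 kg/d.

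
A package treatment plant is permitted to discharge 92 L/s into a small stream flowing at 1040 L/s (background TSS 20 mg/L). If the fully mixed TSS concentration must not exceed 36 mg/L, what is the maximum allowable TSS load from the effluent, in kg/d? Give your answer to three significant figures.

1720 kg/d

Mass balance at the limit: 1040·20.00 + 92.00·Cₑ = 1132·36 → Cₑ = 216.9 mg/L.
92.00 L/s = 0.09200 m³/s. Load = 0.09200 m³/s × 216.9 g/m³ × 86 400 s/d = 1724 kg/d.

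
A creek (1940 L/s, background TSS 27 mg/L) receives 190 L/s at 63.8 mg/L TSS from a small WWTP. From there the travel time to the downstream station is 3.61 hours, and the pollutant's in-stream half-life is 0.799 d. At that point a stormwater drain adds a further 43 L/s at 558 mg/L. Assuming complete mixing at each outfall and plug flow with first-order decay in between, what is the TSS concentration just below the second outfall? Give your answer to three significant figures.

Mixed concentration C = ΣQC/ΣQ = (1940·27.00 + 190.0·63.80) / 2130 = 64500/2130 = 30.28 mg/L; combined flow 2130 L/s.
Half-life 0.799 d → k = ln 2 / 0.799 = 0.8675 d⁻¹.
Decay over the reach: 30.28·exp(−kt) = 30.28·0.8777 = 26.58 mg/L.
Second outfall: C = (2130·26.58 + 43.00·558.0)/2173 = 37.09 mg/L.

37.1 mg/L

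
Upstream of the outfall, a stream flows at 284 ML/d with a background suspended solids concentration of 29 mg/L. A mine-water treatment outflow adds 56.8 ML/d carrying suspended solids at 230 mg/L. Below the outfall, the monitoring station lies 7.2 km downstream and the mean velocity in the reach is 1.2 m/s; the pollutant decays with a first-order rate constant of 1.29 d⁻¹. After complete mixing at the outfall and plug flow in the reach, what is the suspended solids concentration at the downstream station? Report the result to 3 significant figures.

After mixing, C = (284.0·29.00 + 56.80·230.0) / 340.8 = 21300/340.8 = 62.50 mg/L.
Travel time t = 7.2·1000 / 1.2 = 6000 s = 1.667 h.
Applying C = C₀e^(−kt): 62.50 × 0.9143 = 57.14 mg/L.

57.1 mg/L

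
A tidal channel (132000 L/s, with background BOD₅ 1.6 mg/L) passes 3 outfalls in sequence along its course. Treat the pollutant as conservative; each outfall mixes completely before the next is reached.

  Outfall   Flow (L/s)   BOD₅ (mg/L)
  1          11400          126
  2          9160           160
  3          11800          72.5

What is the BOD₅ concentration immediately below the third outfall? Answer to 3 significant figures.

24.1 mg/L

Below outfall 1: Q → 143400 L/s, C = (132000·1.600 + 11400·126.0)/143400 = 11.49 mg/L.
Below outfall 2: Q → 152600 L/s, C = (143400·11.49 + 9160·160.0)/152600 = 20.41 mg/L.
Below outfall 3: Q → 164400 L/s, C = (152600·20.41 + 11800·72.50)/164400 = 24.15 mg/L.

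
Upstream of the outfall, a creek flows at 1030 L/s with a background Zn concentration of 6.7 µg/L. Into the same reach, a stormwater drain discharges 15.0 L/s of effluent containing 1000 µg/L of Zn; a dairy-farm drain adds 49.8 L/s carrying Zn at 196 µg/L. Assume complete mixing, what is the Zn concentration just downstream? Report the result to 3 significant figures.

Mass balance: C = (1030·6.700 + 15.00·1000 + 49.80·196.0) / 1095 = 31660/1095 = 28.92 µg/L.

28.9 µg/L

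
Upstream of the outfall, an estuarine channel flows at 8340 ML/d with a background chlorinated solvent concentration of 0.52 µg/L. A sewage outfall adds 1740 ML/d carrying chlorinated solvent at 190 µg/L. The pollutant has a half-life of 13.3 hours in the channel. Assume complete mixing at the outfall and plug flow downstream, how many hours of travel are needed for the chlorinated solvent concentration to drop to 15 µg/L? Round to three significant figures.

After mixing, C = (8340·0.5200 + 1740·190.0) / 10080 = 334900/10080 = 33.23 µg/L.
Half-life 13.3 h → k = ln 2 / 13.3 = 0.05212 h⁻¹ = 1.251 d⁻¹.
33.23·exp(−k·t) = 15 → t = ln(33.23/15)/k = 54940 s = 15.26 h.

15.3 h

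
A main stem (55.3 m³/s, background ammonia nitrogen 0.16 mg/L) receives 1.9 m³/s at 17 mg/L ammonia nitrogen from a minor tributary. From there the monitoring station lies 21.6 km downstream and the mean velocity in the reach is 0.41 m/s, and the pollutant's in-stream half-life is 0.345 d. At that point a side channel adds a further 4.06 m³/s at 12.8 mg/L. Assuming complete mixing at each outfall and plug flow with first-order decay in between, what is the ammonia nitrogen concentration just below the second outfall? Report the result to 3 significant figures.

Conservation of mass: C = (55.30·0.1600 + 1.900·17.00) / 57.20 = 41.15/57.20 = 0.7194 mg/L; combined flow 57.20 m³/s.
Travel time t = 21.6·1000 / 0.41 = 52680 s = 14.63 h.
Half-life 0.345 d → k = ln 2 / 0.345 = 2.009 d⁻¹.
Decay over the reach: 0.7194·exp(−kt) = 0.7194·0.2937 = 0.2113 mg/L.
Second outfall: C = (57.20·0.2113 + 4.060·12.80)/61.26 = 1.046 mg/L.

1.05 mg/L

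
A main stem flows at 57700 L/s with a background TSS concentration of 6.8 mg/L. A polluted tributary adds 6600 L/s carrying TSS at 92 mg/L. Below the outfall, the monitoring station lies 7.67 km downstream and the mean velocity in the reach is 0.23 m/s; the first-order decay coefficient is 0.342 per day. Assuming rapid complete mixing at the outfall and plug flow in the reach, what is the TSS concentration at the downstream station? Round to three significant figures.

13.6 mg/L

Flow-weighted average: C = (57700·6.800 + 6600·92.00) / 64300 = 999600/64300 = 15.55 mg/L.
Travel time t = 7.67·1000 / 0.23 = 33350 s = 9.263 h.
Applying C = C₀e^(−kt): 15.55 × 0.8763 = 13.62 mg/L.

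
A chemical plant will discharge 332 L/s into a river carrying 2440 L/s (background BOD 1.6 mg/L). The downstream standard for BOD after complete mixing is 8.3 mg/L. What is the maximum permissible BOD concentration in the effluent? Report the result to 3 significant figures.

At the limit, (Qr·Cr + Qe·Cₑ)/(Qr + Qe) = 8.3:
Cₑ = (2772·8.3 − 2440·1.600) / 332.0 = 57.54 mg/L.

57.5 mg/L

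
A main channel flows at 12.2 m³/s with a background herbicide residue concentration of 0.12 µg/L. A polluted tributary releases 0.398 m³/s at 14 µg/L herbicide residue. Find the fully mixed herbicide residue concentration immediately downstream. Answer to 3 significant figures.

Mixed concentration C = ΣQC/ΣQ = (12.20·0.1200 + 0.3980·14.00) / 12.60 = 7.036/12.60 = 0.5585 µg/L.

0.559 µg/L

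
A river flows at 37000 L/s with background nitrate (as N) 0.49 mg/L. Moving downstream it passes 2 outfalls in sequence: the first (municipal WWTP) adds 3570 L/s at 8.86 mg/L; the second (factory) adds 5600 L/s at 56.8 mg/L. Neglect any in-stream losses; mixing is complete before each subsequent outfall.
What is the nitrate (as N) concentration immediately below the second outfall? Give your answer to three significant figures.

7.97 mg/L

After outfall 1: Q = 37000 + 3570 = 40570 L/s; C = (37000·0.4900 + 3570·8.860)/40570 = 1.227 mg/L.
After outfall 2: Q = 40570 + 5600 = 46170 L/s; C = (40570·1.227 + 5600·56.80)/46170 = 7.967 mg/L.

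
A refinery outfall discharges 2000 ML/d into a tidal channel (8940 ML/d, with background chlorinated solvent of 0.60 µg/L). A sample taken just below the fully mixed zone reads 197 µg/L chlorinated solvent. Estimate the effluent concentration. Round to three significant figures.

Mass balance: 8940·0.6000 + 2000·Cₑ = 10940·197.0
→ Cₑ = (10940·197.0 − 8940·0.6000) / 2000 = 1075 µg/L.

1070 µg/L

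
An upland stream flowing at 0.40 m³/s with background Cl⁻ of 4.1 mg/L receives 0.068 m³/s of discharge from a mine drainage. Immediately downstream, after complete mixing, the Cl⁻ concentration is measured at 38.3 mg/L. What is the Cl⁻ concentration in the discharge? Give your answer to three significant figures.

239 mg/L

Mass balance: 0.4000·4.100 + 0.06800·Cₑ = 0.4680·38.30
→ Cₑ = (0.4680·38.30 − 0.4000·4.100) / 0.06800 = 239.5 mg/L.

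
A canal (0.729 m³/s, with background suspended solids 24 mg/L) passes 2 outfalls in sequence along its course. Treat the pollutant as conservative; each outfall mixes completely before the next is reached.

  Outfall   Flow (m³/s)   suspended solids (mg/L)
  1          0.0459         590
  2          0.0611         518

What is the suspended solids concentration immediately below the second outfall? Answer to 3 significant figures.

Below outfall 1: Q → 0.7749 m³/s, C = (0.7290·24.00 + 0.04590·590.0)/0.7749 = 57.53 mg/L.
Below outfall 2: Q → 0.8360 m³/s, C = (0.7749·57.53 + 0.06110·518.0)/0.8360 = 91.18 mg/L.

91.2 mg/L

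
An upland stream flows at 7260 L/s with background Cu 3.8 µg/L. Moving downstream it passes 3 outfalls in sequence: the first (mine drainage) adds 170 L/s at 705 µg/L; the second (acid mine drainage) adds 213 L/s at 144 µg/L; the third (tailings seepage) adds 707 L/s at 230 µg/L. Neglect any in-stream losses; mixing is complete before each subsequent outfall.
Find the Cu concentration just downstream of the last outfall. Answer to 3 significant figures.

Below outfall 1: Q → 7430 L/s, C = (7260·3.800 + 170.0·705.0)/7430 = 19.84 µg/L.
Below outfall 2: Q → 7643 L/s, C = (7430·19.84 + 213.0·144.0)/7643 = 23.30 µg/L.
Below outfall 3: Q → 8350 L/s, C = (7643·23.30 + 707.0·230.0)/8350 = 40.80 µg/L.

40.8 µg/L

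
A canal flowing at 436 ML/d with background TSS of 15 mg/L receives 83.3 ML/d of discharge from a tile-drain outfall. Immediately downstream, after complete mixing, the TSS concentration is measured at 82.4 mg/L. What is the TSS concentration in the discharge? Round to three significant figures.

Mass balance: 436.0·15.00 + 83.30·Cₑ = 519.3·82.40
→ Cₑ = (519.3·82.40 − 436.0·15.00) / 83.30 = 435.2 mg/L.

435 mg/L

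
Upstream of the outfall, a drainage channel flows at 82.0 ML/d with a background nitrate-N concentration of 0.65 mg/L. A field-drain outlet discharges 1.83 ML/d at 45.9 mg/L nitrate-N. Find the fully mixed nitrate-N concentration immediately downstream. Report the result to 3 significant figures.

Flow-weighted average: C = (82.00·0.6500 + 1.830·45.90) / 83.83 = 137.3/83.83 = 1.638 mg/L.

1.64 mg/L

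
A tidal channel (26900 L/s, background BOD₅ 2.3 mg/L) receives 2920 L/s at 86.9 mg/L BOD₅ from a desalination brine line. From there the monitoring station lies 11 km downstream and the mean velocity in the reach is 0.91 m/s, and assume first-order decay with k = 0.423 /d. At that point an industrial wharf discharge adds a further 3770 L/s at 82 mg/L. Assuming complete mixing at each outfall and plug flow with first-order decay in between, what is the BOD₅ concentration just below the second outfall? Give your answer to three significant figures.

18.1 mg/L

After mixing, C = (26900·2.300 + 2920·86.90) / 29820 = 315600/29820 = 10.58 mg/L; combined flow 29820 L/s.
Travel time t = 11·1000 / 0.91 = 12090 s = 3.358 h.
First-order decay: C = 10.58·exp(−k·t) = 10.58·0.9425 = 9.976 mg/L.
At the second outfall, C = (29820·9.976 + 3770·82.00) / (29820 + 3770) = 18.06 mg/L.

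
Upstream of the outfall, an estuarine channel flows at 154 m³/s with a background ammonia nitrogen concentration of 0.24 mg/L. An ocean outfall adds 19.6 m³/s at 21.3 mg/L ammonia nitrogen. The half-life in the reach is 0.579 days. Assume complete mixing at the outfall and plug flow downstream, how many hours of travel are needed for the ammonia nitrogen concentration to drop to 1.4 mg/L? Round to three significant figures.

Mass balance: C = (154.0·0.2400 + 19.60·21.30) / 173.6 = 454.4/173.6 = 2.618 mg/L.
Half-life 0.579 d → k = ln 2 / 0.579 = 1.197 d⁻¹.
2.618·exp(−k·t) = 1.4 → t = ln(2.618/1.4)/k = 45170 s = 12.55 h.

12.5 h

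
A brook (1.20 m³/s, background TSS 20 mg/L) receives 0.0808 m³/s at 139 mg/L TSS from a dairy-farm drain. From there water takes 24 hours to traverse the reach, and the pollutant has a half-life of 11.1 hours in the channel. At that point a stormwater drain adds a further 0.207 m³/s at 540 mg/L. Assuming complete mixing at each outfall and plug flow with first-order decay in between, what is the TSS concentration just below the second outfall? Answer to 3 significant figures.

80.4 mg/L

Conservation of mass: C = (1.200·20.00 + 0.08080·139.0) / 1.281 = 35.23/1.281 = 27.51 mg/L; combined flow 1.281 m³/s.
Half-life 11.1 h → k = ln 2 / 11.1 = 0.06245 h⁻¹ = 1.499 d⁻¹.
After decay, C = 27.51 × e^(−kt) = 27.51 × 0.2234 = 6.146 mg/L.
Second outfall: C = (1.281·6.146 + 0.2070·540.0)/1.488 = 80.42 mg/L.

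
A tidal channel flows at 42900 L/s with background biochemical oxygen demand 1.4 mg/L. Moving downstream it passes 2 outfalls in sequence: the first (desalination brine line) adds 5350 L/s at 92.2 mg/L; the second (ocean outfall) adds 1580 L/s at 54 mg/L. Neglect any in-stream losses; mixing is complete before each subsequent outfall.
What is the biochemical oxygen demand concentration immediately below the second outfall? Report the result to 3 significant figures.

12.8 mg/L

Below outfall 1: Q → 48250 L/s, C = (42900·1.400 + 5350·92.20)/48250 = 11.47 mg/L.
Below outfall 2: Q → 49830 L/s, C = (48250·11.47 + 1580·54.00)/49830 = 12.82 mg/L.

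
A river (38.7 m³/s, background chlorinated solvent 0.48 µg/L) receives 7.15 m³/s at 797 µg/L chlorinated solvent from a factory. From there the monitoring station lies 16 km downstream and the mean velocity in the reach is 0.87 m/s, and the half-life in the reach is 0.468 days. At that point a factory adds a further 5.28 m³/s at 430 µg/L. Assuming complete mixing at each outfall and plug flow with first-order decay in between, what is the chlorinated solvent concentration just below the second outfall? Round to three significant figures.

126 µg/L

After mixing, C = (38.70·0.4800 + 7.150·797.0) / 45.85 = 5717/45.85 = 124.7 µg/L; combined flow 45.85 m³/s.
Travel time t = 16·1000 / 0.87 = 18390 s = 5.109 h.
Half-life 0.468 d → k = ln 2 / 0.468 = 1.481 d⁻¹.
After decay, C = 124.7 × e^(−kt) = 124.7 × 0.7296 = 90.98 µg/L.
Second outfall: C = (45.85·90.98 + 5.280·430.0)/51.13 = 126.0 µg/L.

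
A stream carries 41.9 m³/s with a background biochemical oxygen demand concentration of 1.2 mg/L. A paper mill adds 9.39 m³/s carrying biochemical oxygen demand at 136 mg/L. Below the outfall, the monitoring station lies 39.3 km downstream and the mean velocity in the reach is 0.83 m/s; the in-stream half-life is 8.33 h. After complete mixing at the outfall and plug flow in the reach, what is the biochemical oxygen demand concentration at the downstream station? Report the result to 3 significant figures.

Mass balance: C = (41.90·1.200 + 9.390·136.0) / 51.29 = 1327/51.29 = 25.88 mg/L.
Travel time t = 39.3·1000 / 0.83 = 47350 s = 13.15 h.
Half-life 8.33 h → k = ln 2 / 8.33 = 0.08321 h⁻¹ = 1.997 d⁻¹.
First-order decay: C = 25.88·exp(−k·t) = 25.88·0.3347 = 8.662 mg/L.

8.66 mg/L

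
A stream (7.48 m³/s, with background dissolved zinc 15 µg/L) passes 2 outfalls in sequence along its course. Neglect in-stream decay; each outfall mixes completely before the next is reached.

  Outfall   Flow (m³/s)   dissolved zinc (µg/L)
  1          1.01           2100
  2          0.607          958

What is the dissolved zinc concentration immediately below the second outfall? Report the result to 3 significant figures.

309 µg/L

Below outfall 1: Q → 8.490 m³/s, C = (7.480·15.00 + 1.010·2100)/8.490 = 263.0 µg/L.
Below outfall 2: Q → 9.097 m³/s, C = (8.490·263.0 + 0.6070·958.0)/9.097 = 309.4 µg/L.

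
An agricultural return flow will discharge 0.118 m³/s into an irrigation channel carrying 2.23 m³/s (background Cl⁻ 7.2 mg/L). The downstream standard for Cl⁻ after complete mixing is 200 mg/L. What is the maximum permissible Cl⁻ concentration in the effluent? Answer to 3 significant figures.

At the limit, (Qr·Cr + Qe·Cₑ)/(Qr + Qe) = 200:
Cₑ = (2.348·200 − 2.230·7.200) / 0.1180 = 3844 mg/L.

3840 mg/L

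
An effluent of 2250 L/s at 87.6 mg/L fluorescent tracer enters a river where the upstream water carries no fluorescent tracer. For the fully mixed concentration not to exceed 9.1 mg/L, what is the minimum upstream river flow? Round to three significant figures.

19400 L/s

Set C_mix = 9.1: (Q·0 + 2250·87.60) / (Q + 2250) = 9.1
→ Q = 2250·(87.60 − 9.1)/(9.1 − 0) = 19410 L/s.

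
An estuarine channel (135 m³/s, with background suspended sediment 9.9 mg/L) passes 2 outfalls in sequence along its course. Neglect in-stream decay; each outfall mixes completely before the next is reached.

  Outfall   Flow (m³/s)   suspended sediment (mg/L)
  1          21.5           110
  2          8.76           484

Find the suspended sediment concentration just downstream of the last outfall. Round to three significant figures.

48.1 mg/L

After outfall 1: Q = 135.0 + 21.50 = 156.5 m³/s; C = (135.0·9.900 + 21.50·110.0)/156.5 = 23.65 mg/L.
After outfall 2: Q = 156.5 + 8.760 = 165.3 m³/s; C = (156.5·23.65 + 8.760·484.0)/165.3 = 48.05 mg/L.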